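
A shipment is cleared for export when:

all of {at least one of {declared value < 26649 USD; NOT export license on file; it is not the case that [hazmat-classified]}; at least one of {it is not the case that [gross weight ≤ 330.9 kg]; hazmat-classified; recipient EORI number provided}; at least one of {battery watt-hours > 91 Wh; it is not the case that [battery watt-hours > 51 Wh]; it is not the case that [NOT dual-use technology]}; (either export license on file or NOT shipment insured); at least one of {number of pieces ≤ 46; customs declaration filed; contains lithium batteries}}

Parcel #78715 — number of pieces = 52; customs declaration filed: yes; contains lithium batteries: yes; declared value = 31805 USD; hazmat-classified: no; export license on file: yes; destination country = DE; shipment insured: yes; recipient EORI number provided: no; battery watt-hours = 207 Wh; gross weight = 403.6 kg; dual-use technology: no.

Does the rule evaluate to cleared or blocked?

Atomic conditions:
  declared value < 26649 USD: 31805 < 26649 is false
  NOT export license on file: yes → false
  hazmat-classified: no → false
  gross weight ≤ 330.9 kg: 403.6 ≤ 330.9 is false
  recipient EORI number provided: no → false
  battery watt-hours > 91 Wh: 207 > 91 is true
  battery watt-hours > 51 Wh: 207 > 51 is true
  NOT dual-use technology: no → true
  export license on file: yes → true
  NOT shipment insured: yes → false
  number of pieces ≤ 46: 52 ≤ 46 is false
  customs declaration filed: yes → true
  contains lithium batteries: yes → true
Combine:
[1.3] NOT false = true
[1] false OR false OR true = true
[2.1] NOT false = true
[2] true OR false OR false = true
[3.2] NOT true = false
[3.3] NOT true = false
[3] true OR false OR false = true
[4] true OR false = true
[5] false OR true OR true = true
[root] true AND true AND true AND true AND true = true
Overall: true → cleared

Cleared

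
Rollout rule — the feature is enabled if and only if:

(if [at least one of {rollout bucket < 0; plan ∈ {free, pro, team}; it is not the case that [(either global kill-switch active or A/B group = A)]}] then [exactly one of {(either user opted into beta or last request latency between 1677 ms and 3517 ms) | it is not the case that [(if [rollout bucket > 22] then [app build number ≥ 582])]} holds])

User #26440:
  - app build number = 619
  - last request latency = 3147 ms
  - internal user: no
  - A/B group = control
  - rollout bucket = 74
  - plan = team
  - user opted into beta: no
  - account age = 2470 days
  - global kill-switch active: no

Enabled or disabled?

Atomic conditions:
  rollout bucket < 0: 74 < 0 is false
  plan ∈ {free, pro, team}: team is in the set → true
  global kill-switch active: no → false
  A/B group = A: control == A is false
  user opted into beta: no → false
  last request latency between 1677 ms and 3517 ms: 3147 in [1677, 3517] is true
  rollout bucket > 22: 74 > 22 is true
  app build number ≥ 582: 619 ≥ 582 is true
Combine:
[1.3.1] false OR false = false
[1.3] NOT false = true
[1] false OR true OR true = true
[2.1] false OR true = true
[2.2.1] true → true = true
[2.2] NOT true = false
[2] exactly-one(true, false) = true
[root] true → true = true
Overall: true → enabled

Enabled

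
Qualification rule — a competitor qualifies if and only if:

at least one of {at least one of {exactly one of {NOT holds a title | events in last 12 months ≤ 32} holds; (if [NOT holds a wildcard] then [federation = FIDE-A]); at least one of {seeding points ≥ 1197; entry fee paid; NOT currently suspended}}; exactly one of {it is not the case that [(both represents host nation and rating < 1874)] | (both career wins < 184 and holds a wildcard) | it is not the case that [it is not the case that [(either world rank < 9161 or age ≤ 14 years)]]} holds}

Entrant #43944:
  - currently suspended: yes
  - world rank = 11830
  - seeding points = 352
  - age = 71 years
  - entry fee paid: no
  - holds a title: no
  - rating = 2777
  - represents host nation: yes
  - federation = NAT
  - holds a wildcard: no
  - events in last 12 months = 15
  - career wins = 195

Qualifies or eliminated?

Atomic conditions:
  NOT holds a title: no → true
  events in last 12 months ≤ 32: 15 ≤ 32 is true
  NOT holds a wildcard: no → true
  federation = FIDE-A: NAT == FIDE-A is false
  seeding points ≥ 1197: 352 ≥ 1197 is false
  entry fee paid: no → false
  NOT currently suspended: yes → false
  represents host nation: yes → true
  rating < 1874: 2777 < 1874 is false
  career wins < 184: 195 < 184 is false
  holds a wildcard: no → false
  world rank < 9161: 11830 < 9161 is false
  age ≤ 14 years: 71 ≤ 14 is false
Combine:
[1.1] exactly-one(true, true) = false
[1.2] true → false = false
[1.3] false OR false OR false = false
[1] false OR false OR false = false
[2.1.1] true AND false = false
[2.1] NOT false = true
[2.2] false AND false = false
[2.3.1.1] false OR false = false
[2.3.1] NOT false = true
[2.3] NOT true = false
[2] exactly-one(true, false, false) = true
[root] false OR true = true
Overall: true → qualifies

Qualifies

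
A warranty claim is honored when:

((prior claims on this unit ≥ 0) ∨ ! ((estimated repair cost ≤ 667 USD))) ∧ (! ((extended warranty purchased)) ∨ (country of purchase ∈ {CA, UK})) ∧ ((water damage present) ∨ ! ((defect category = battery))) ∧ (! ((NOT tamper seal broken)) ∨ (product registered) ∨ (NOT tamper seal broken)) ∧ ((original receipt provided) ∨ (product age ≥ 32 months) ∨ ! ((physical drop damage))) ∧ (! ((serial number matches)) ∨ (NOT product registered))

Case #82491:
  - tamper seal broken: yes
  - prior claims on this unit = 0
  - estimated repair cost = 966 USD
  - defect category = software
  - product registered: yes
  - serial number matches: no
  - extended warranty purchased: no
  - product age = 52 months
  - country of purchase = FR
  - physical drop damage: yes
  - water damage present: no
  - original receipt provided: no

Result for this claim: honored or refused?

Honored

Atomic conditions:
  prior claims on this unit ≥ 0: 0 ≥ 0 is true
  estimated repair cost ≤ 667 USD: 966 ≤ 667 is false
  extended warranty purchased: no → false
  country of purchase ∈ {CA, UK}: FR is not in the set → false
  water damage present: no → false
  defect category = battery: software == battery is false
  NOT tamper seal broken: yes → false
  product registered: yes → true
  original receipt provided: no → false
  product age ≥ 32 months: 52 ≥ 32 is true
  physical drop damage: yes → true
  serial number matches: no → false
  NOT product registered: yes → false
Combine:
[1.2] NOT false = true
[1] true OR true = true
[2.1] NOT false = true
[2] true OR false = true
[3.2] NOT false = true
[3] false OR true = true
[4.1] NOT false = true
[4] true OR true OR false = true
[5.3] NOT true = false
[5] false OR true OR false = true
[6.1] NOT false = true
[6] true OR false = true
[root] true AND true AND true AND true AND true AND true = true
Overall: true → honored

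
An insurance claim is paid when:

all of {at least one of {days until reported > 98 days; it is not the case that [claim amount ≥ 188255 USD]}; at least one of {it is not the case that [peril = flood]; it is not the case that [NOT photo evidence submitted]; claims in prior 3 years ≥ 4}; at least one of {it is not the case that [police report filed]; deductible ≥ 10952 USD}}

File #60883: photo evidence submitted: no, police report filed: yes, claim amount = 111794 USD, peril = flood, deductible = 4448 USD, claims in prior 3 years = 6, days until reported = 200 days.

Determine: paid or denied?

Denied

Atomic conditions:
  days until reported > 98 days: 200 > 98 is true
  claim amount ≥ 188255 USD: 111794 ≥ 188255 is false
  peril = flood: flood == flood is true
  NOT photo evidence submitted: no → true
  claims in prior 3 years ≥ 4: 6 ≥ 4 is true
  police report filed: yes → true
  deductible ≥ 10952 USD: 4448 ≥ 10952 is false
Combine:
[1.2] NOT false = true
[1] true OR true = true
[2.1] NOT true = false
[2.2] NOT true = false
[2] false OR false OR true = true
[3.1] NOT true = false
[3] false OR false = false
[root] true AND true AND false = false
Overall: false → denied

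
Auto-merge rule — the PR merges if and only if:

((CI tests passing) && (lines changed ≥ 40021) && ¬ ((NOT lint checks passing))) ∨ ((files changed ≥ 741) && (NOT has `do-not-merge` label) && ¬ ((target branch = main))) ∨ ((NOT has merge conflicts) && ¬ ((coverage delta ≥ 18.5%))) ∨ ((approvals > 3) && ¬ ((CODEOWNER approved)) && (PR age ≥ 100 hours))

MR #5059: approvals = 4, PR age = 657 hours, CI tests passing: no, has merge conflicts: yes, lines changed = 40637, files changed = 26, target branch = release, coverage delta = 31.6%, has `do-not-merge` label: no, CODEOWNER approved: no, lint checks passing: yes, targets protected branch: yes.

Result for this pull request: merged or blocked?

Merged

Atomic conditions:
  CI tests passing: no → false
  lines changed ≥ 40021: 40637 ≥ 40021 is true
  NOT lint checks passing: yes → false
  files changed ≥ 741: 26 ≥ 741 is false
  NOT has `do-not-merge` label: no → true
  target branch = main: release == main is false
  NOT has merge conflicts: yes → false
  coverage delta ≥ 18.5%: 31.6 ≥ 18.5 is true
  approvals > 3: 4 > 3 is true
  CODEOWNER approved: no → false
  PR age ≥ 100 hours: 657 ≥ 100 is true
Combine:
[1.3] NOT false = true
[1] false AND true AND true = false
[2.3] NOT false = true
[2] false AND true AND true = false
[3.2] NOT true = false
[3] false AND false = false
[4.2] NOT false = true
[4] true AND true AND true = true
[root] false OR false OR false OR true = true
Overall: true → merged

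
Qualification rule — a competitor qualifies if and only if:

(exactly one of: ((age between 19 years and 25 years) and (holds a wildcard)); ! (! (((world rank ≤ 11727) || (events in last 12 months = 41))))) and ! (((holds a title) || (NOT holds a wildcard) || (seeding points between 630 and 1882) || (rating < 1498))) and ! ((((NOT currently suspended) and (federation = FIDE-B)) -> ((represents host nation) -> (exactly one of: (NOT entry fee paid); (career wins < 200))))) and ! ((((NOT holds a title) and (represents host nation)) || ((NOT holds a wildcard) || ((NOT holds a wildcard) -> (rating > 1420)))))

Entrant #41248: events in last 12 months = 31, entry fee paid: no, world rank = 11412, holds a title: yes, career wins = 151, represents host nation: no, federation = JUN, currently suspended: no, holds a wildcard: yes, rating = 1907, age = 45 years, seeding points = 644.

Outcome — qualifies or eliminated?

Eliminated

Atomic conditions:
  age between 19 years and 25 years: 45 in [19, 25] is false
  holds a wildcard: yes → true
  world rank ≤ 11727: 11412 ≤ 11727 is true
  events in last 12 months = 41: 31 == 41 is false
  holds a title: yes → true
  NOT holds a wildcard: yes → false
  seeding points between 630 and 1882: 644 in [630, 1882] is true
  rating < 1498: 1907 < 1498 is false
  NOT currently suspended: no → true
  federation = FIDE-B: JUN == FIDE-B is false
  represents host nation: no → false
  NOT entry fee paid: no → true
  career wins < 200: 151 < 200 is true
  NOT holds a title: yes → false
  rating > 1420: 1907 > 1420 is true
Combine:
[1.1] false AND true = false
[1.2.1.1] true OR false = true
[1.2.1] NOT true = false
[1.2] NOT false = true
[1] exactly-one(false, true) = true
[2.1] true OR false OR true OR false = true
[2] NOT true = false
[3.1.1] true AND false = false
[3.1.2.2] exactly-one(true, true) = false
[3.1.2] false → false (antecedent false ⇒ implication holds) = true
[3.1] false → true (antecedent false ⇒ implication holds) = true
[3] NOT true = false
[4.1.1] false AND false = false
[4.1.2.2] false → true (antecedent false ⇒ implication holds) = true
[4.1.2] false OR true = true
[4.1] false OR true = true
[4] NOT true = false
[root] true AND false AND false AND false = false
Overall: false → eliminated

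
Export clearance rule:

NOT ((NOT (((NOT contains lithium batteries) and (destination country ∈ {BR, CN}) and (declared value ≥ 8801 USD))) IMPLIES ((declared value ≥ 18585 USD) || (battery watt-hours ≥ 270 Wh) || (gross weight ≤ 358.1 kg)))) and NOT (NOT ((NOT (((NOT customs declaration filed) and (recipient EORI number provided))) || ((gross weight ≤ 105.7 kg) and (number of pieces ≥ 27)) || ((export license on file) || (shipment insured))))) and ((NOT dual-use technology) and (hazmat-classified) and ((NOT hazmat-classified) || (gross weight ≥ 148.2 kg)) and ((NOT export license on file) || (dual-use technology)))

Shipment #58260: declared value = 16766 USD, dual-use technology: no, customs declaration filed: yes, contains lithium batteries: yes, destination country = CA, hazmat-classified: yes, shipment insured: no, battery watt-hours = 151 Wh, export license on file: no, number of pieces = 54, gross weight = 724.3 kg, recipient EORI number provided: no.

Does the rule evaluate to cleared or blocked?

Cleared

Atomic conditions:
  NOT contains lithium batteries: yes → false
  destination country ∈ {BR, CN}: CA is not in the set → false
  declared value ≥ 8801 USD: 16766 ≥ 8801 is true
  declared value ≥ 18585 USD: 16766 ≥ 18585 is false
  battery watt-hours ≥ 270 Wh: 151 ≥ 270 is false
  gross weight ≤ 358.1 kg: 724.3 ≤ 358.1 is false
  NOT customs declaration filed: yes → false
  recipient EORI number provided: no → false
  gross weight ≤ 105.7 kg: 724.3 ≤ 105.7 is false
  number of pieces ≥ 27: 54 ≥ 27 is true
  export license on file: no → false
  shipment insured: no → false
  NOT dual-use technology: no → true
  hazmat-classified: yes → true
  NOT hazmat-classified: yes → false
  gross weight ≥ 148.2 kg: 724.3 ≥ 148.2 is true
  NOT export license on file: no → true
  dual-use technology: no → false
Combine:
[1.1.1.1] false AND false AND true = false
[1.1.1] NOT false = true
[1.1.2] false OR false OR false = false
[1.1] true → false = false
[1] NOT false = true
[2.1.1.1.1] false AND false = false
[2.1.1.1] NOT false = true
[2.1.1.2] false AND true = false
[2.1.1.3] false OR false = false
[2.1.1] true OR false OR false = true
[2.1] NOT true = false
[2] NOT false = true
[3.3] false OR true = true
[3.4] true OR false = true
[3] true AND true AND true AND true = true
[root] true AND true AND true = true
Overall: true → cleared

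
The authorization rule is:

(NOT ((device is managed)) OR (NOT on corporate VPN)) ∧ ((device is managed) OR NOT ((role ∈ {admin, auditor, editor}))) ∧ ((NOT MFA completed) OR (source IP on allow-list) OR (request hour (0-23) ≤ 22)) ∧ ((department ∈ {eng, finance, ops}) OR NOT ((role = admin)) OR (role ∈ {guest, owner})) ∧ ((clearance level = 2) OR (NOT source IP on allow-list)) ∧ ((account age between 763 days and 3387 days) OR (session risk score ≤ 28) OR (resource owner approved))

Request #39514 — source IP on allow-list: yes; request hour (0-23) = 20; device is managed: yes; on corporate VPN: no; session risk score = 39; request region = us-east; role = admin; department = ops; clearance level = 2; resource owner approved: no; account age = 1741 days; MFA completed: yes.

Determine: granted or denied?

Atomic conditions:
  device is managed: yes → true
  NOT on corporate VPN: no → true
  role ∈ {admin, auditor, editor}: admin is in the set → true
  NOT MFA completed: yes → false
  source IP on allow-list: yes → true
  request hour (0-23) ≤ 22: 20 ≤ 22 is true
  department ∈ {eng, finance, ops}: ops is in the set → true
  role = admin: admin == admin is true
  role ∈ {guest, owner}: admin is not in the set → false
  clearance level = 2: 2 == 2 is true
  NOT source IP on allow-list: yes → false
  account age between 763 days and 3387 days: 1741 in [763, 3387] is true
  session risk score ≤ 28: 39 ≤ 28 is false
  resource owner approved: no → false
Combine:
[1.1] NOT true = false
[1] false OR true = true
[2.2] NOT true = false
[2] true OR false = true
[3] false OR true OR true = true
[4.2] NOT true = false
[4] true OR false OR false = true
[5] true OR false = true
[6] true OR false OR false = true
[root] true AND true AND true AND true AND true AND true = true
Overall: true → granted

Granted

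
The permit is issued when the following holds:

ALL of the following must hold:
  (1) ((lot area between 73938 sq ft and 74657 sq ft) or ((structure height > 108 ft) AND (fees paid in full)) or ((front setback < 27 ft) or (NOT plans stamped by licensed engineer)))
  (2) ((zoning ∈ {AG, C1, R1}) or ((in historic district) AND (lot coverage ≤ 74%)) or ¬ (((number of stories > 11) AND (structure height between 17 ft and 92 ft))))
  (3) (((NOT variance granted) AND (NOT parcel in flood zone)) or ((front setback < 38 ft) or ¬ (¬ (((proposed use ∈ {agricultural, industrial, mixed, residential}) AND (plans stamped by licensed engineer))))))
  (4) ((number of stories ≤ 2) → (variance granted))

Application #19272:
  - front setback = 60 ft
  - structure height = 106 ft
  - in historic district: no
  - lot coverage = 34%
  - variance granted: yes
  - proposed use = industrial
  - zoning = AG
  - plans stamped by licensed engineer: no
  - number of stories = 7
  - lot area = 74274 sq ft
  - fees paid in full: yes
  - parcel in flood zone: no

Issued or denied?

Atomic conditions:
  lot area between 73938 sq ft and 74657 sq ft: 74274 in [73938, 74657] is true
  structure height > 108 ft: 106 > 108 is false
  fees paid in full: yes → true
  front setback < 27 ft: 60 < 27 is false
  NOT plans stamped by licensed engineer: no → true
  zoning ∈ {AG, C1, R1}: AG is in the set → true
  in historic district: no → false
  lot coverage ≤ 74%: 34 ≤ 74 is true
  number of stories > 11: 7 > 11 is false
  structure height between 17 ft and 92 ft: 106 in [17, 92] is false
  NOT variance granted: yes → false
  NOT parcel in flood zone: no → true
  front setback < 38 ft: 60 < 38 is false
  proposed use ∈ {agricultural, industrial, mixed, residential}: industrial is in the set → true
  plans stamped by licensed engineer: no → false
  number of stories ≤ 2: 7 ≤ 2 is false
  variance granted: yes → true
Combine:
[1.2] false AND true = false
[1.3] false OR true = true
[1] true OR false OR true = true
[2.2] false AND true = false
[2.3.1] false AND false = false
[2.3] NOT false = true
[2] true OR false OR true = true
[3.1] false AND true = false
[3.2.2.1.1] true AND false = false
[3.2.2.1] NOT false = true
[3.2.2] NOT true = false
[3.2] false OR false = false
[3] false OR false = false
[4] false → true (antecedent false ⇒ implication holds) = true
[root] true AND true AND false AND true = false
Overall: false → denied

Denied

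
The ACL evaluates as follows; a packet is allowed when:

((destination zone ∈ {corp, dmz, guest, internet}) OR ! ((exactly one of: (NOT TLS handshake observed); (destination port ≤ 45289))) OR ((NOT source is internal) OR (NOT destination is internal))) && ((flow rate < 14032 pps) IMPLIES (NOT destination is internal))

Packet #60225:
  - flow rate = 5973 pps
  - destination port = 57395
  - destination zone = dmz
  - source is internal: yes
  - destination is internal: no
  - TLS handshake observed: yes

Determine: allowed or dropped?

Allowed

Atomic conditions:
  destination zone ∈ {corp, dmz, guest, internet}: dmz is in the set → true
  NOT TLS handshake observed: yes → false
  destination port ≤ 45289: 57395 ≤ 45289 is false
  NOT source is internal: yes → false
  NOT destination is internal: no → true
  flow rate < 14032 pps: 5973 < 14032 is true
Combine:
[1.2.1] exactly-one(false, false) = false
[1.2] NOT false = true
[1.3] false OR true = true
[1] true OR true OR true = true
[2] true → true = true
[root] true AND true = true
Overall: true → allowed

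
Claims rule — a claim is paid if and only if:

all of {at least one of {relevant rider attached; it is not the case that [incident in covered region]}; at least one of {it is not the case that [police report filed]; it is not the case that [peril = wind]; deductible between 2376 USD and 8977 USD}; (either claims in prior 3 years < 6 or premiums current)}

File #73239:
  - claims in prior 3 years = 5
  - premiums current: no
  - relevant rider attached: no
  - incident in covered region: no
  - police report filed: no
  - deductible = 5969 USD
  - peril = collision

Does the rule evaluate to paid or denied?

Paid

Atomic conditions:
  relevant rider attached: no → false
  incident in covered region: no → false
  police report filed: no → false
  peril = wind: collision == wind is false
  deductible between 2376 USD and 8977 USD: 5969 in [2376, 8977] is true
  claims in prior 3 years < 6: 5 < 6 is true
  premiums current: no → false
Combine:
[1.2] NOT false = true
[1] false OR true = true
[2.1] NOT false = true
[2.2] NOT false = true
[2] true OR true OR true = true
[3] true OR false = true
[root] true AND true AND true = true
Overall: true → paid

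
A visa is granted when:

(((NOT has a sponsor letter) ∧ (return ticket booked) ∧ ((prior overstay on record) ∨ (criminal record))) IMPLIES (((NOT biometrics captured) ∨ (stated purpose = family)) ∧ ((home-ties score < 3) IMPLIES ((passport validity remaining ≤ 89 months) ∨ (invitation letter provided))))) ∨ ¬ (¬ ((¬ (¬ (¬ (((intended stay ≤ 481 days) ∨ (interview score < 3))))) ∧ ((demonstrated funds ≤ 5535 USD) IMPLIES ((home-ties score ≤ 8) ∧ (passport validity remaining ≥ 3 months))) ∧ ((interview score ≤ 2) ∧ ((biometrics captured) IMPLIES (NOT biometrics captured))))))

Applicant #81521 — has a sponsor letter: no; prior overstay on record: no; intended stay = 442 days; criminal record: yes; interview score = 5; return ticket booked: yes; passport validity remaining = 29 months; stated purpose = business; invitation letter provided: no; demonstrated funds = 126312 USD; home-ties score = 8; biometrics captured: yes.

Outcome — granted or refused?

Atomic conditions:
  NOT has a sponsor letter: no → true
  return ticket booked: yes → true
  prior overstay on record: no → false
  criminal record: yes → true
  NOT biometrics captured: yes → false
  stated purpose = family: business == family is false
  home-ties score < 3: 8 < 3 is false
  passport validity remaining ≤ 89 months: 29 ≤ 89 is true
  invitation letter provided: no → false
  intended stay ≤ 481 days: 442 ≤ 481 is true
  interview score < 3: 5 < 3 is false
  demonstrated funds ≤ 5535 USD: 126312 ≤ 5535 is false
  home-ties score ≤ 8: 8 ≤ 8 is true
  passport validity remaining ≥ 3 months: 29 ≥ 3 is true
  interview score ≤ 2: 5 ≤ 2 is false
  biometrics captured: yes → true
Combine:
[1.1.3] false OR true = true
[1.1] true AND true AND true = true
[1.2.1] false OR false = false
[1.2.2.2] true OR false = true
[1.2.2] false → true (antecedent false ⇒ implication holds) = true
[1.2] false AND true = false
[1] true → false = false
[2.1.1.1.1.1.1] true OR false = true
[2.1.1.1.1.1] NOT true = false
[2.1.1.1.1] NOT false = true
[2.1.1.1] NOT true = false
[2.1.1.2.2] true AND true = true
[2.1.1.2] false → true (antecedent false ⇒ implication holds) = true
[2.1.1.3.2] true → false = false
[2.1.1.3] false AND false = false
[2.1.1] false AND true AND false = false
[2.1] NOT false = true
[2] NOT true = false
[root] false OR false = false
Overall: false → refused

Refused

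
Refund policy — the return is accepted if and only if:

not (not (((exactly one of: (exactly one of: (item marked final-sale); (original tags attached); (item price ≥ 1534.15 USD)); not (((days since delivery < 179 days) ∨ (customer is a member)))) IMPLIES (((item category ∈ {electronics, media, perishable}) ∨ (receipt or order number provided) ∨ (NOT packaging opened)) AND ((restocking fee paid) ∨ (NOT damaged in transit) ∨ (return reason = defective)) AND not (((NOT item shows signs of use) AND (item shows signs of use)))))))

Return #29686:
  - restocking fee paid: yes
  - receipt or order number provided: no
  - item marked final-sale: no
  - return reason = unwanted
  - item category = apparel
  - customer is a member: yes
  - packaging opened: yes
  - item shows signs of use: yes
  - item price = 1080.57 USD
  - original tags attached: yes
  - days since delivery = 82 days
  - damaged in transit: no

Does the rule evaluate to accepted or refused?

Refused

Atomic conditions:
  item marked final-sale: no → false
  original tags attached: yes → true
  item price ≥ 1534.15 USD: 1080.57 ≥ 1534.15 is false
  days since delivery < 179 days: 82 < 179 is true
  customer is a member: yes → true
  item category ∈ {electronics, media, perishable}: apparel is not in the set → false
  receipt or order number provided: no → false
  NOT packaging opened: yes → false
  restocking fee paid: yes → true
  NOT damaged in transit: no → true
  return reason = defective: unwanted == defective is false
  NOT item shows signs of use: yes → false
  item shows signs of use: yes → true
Combine:
[1.1.1.1] exactly-one(false, true, false) = true
[1.1.1.2.1] true OR true = true
[1.1.1.2] NOT true = false
[1.1.1] exactly-one(true, false) = true
[1.1.2.1] false OR false OR false = false
[1.1.2.2] true OR true OR false = true
[1.1.2.3.1] false AND true = false
[1.1.2.3] NOT false = true
[1.1.2] false AND true AND true = false
[1.1] true → false = false
[1] NOT false = true
[root] NOT true = false
Overall: false → refused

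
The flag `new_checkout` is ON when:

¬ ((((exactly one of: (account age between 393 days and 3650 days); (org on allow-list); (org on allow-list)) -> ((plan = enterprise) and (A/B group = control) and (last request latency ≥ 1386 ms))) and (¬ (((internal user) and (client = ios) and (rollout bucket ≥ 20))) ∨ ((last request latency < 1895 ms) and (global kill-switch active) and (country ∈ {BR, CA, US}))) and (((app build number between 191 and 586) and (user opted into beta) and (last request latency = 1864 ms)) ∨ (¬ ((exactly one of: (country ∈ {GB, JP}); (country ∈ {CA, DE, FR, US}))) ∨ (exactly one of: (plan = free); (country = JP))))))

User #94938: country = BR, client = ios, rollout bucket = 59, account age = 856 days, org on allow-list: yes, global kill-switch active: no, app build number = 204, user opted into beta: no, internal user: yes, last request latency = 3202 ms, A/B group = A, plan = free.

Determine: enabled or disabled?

Enabled

Atomic conditions:
  account age between 393 days and 3650 days: 856 in [393, 3650] is true
  org on allow-list: yes → true
  plan = enterprise: free == enterprise is false
  A/B group = control: A == control is false
  last request latency ≥ 1386 ms: 3202 ≥ 1386 is true
  internal user: yes → true
  client = ios: ios == ios is true
  rollout bucket ≥ 20: 59 ≥ 20 is true
  last request latency < 1895 ms: 3202 < 1895 is false
  global kill-switch active: no → false
  country ∈ {BR, CA, US}: BR is in the set → true
  app build number between 191 and 586: 204 in [191, 586] is true
  user opted into beta: no → false
  last request latency = 1864 ms: 3202 == 1864 is false
  country ∈ {GB, JP}: BR is not in the set → false
  country ∈ {CA, DE, FR, US}: BR is not in the set → false
  plan = free: free == free is true
  country = JP: BR == JP is false
Combine:
[1.1.1] exactly-one(true, true, true) = false
[1.1.2] false AND false AND true = false
[1.1] false → false (antecedent false ⇒ implication holds) = true
[1.2.1.1] true AND true AND true = true
[1.2.1] NOT true = false
[1.2.2] false AND false AND true = false
[1.2] false OR false = false
[1.3.1] true AND false AND false = false
[1.3.2.1.1] exactly-one(false, false) = false
[1.3.2.1] NOT false = true
[1.3.2.2] exactly-one(true, false) = true
[1.3.2] true OR true = true
[1.3] false OR true = true
[1] true AND false AND true = false
[root] NOT false = true
Overall: true → enabled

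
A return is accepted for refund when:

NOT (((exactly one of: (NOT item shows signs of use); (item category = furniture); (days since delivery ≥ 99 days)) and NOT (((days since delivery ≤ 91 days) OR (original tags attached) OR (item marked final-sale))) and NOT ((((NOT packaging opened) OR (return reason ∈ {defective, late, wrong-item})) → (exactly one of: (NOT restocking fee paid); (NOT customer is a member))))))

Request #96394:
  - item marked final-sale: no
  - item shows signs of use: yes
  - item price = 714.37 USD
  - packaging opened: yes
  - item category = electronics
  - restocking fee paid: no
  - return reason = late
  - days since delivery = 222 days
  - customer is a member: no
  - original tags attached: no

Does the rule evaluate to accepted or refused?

Atomic conditions:
  NOT item shows signs of use: yes → false
  item category = furniture: electronics == furniture is false
  days since delivery ≥ 99 days: 222 ≥ 99 is true
  days since delivery ≤ 91 days: 222 ≤ 91 is false
  original tags attached: no → false
  item marked final-sale: no → false
  NOT packaging opened: yes → false
  return reason ∈ {defective, late, wrong-item}: late is in the set → true
  NOT restocking fee paid: no → true
  NOT customer is a member: no → true
Combine:
[1.1] exactly-one(false, false, true) = true
[1.2.1] false OR false OR false = false
[1.2] NOT false = true
[1.3.1.1] false OR true = true
[1.3.1.2] exactly-one(true, true) = false
[1.3.1] true → false = false
[1.3] NOT false = true
[1] true AND true AND true = true
[root] NOT true = false
Overall: false → refused

Refused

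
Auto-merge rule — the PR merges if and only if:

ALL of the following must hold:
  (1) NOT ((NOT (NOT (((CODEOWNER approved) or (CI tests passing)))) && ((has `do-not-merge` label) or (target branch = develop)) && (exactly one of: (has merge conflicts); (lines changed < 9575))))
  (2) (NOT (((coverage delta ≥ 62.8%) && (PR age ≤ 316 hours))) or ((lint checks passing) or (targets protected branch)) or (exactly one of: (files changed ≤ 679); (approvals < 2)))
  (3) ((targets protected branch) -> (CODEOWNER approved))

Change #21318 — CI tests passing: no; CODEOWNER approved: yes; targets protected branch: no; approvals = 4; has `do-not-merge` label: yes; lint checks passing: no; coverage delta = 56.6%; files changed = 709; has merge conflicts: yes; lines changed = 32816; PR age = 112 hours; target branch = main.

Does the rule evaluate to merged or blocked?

Blocked

Atomic conditions:
  CODEOWNER approved: yes → true
  CI tests passing: no → false
  has `do-not-merge` label: yes → true
  target branch = develop: main == develop is false
  has merge conflicts: yes → true
  lines changed < 9575: 32816 < 9575 is false
  coverage delta ≥ 62.8%: 56.6 ≥ 62.8 is false
  PR age ≤ 316 hours: 112 ≤ 316 is true
  lint checks passing: no → false
  targets protected branch: no → false
  files changed ≤ 679: 709 ≤ 679 is false
  approvals < 2: 4 < 2 is false
Combine:
[1.1.1.1.1] true OR false = true
[1.1.1.1] NOT true = false
[1.1.1] NOT false = true
[1.1.2] true OR false = true
[1.1.3] exactly-one(true, false) = true
[1.1] true AND true AND true = true
[1] NOT true = false
[2.1.1] false AND true = false
[2.1] NOT false = true
[2.2] false OR false = false
[2.3] exactly-one(false, false) = false
[2] true OR false OR false = true
[3] false → true (antecedent false ⇒ implication holds) = true
[root] false AND true AND true = false
Overall: false → blocked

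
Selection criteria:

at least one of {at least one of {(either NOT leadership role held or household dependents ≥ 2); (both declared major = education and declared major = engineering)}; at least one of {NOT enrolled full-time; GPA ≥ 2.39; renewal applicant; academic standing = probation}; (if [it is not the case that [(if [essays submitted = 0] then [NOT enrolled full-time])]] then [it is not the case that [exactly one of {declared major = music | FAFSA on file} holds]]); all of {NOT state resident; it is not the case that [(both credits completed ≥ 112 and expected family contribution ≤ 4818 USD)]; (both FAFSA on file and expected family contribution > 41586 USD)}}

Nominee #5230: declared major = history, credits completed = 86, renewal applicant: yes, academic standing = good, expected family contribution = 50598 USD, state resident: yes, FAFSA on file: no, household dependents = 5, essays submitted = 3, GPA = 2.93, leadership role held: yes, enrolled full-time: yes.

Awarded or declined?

Awarded

Atomic conditions:
  NOT leadership role held: yes → false
  household dependents ≥ 2: 5 ≥ 2 is true
  declared major = education: history == education is false
  declared major = engineering: history == engineering is false
  NOT enrolled full-time: yes → false
  GPA ≥ 2.39: 2.93 ≥ 2.39 is true
  renewal applicant: yes → true
  academic standing = probation: good == probation is false
  essays submitted = 0: 3 == 0 is false
  declared major = music: history == music is false
  FAFSA on file: no → false
  NOT state resident: yes → false
  credits completed ≥ 112: 86 ≥ 112 is false
  expected family contribution ≤ 4818 USD: 50598 ≤ 4818 is false
  expected family contribution > 41586 USD: 50598 > 41586 is true
Combine:
[1.1] false OR true = true
[1.2] false AND false = false
[1] true OR false = true
[2] false OR true OR true OR false = true
[3.1.1] false → false (antecedent false ⇒ implication holds) = true
[3.1] NOT true = false
[3.2.1] exactly-one(false, false) = false
[3.2] NOT false = true
[3] false → true (antecedent false ⇒ implication holds) = true
[4.2.1] false AND false = false
[4.2] NOT false = true
[4.3] false AND true = false
[4] false AND true AND false = false
[root] true OR true OR true OR false = true
Overall: true → awarded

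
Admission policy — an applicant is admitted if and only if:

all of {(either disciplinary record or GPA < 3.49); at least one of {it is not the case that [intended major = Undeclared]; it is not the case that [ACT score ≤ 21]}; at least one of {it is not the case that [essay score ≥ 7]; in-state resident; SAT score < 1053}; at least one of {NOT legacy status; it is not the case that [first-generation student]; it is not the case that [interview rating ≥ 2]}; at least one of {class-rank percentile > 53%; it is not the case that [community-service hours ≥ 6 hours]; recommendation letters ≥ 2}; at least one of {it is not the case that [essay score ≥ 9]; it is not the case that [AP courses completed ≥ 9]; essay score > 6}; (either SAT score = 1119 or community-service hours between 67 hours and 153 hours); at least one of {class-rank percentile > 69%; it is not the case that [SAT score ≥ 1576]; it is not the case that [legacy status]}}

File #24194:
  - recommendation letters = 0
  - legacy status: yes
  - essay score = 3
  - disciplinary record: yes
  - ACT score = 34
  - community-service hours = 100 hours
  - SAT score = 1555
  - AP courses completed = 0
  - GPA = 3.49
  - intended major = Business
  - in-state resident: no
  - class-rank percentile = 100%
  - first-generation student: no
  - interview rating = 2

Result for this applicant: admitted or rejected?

Admitted

Atomic conditions:
  disciplinary record: yes → true
  GPA < 3.49: 3.49 < 3.49 is false
  intended major = Undeclared: Business == Undeclared is false
  ACT score ≤ 21: 34 ≤ 21 is false
  essay score ≥ 7: 3 ≥ 7 is false
  in-state resident: no → false
  SAT score < 1053: 1555 < 1053 is false
  NOT legacy status: yes → false
  first-generation student: no → false
  interview rating ≥ 2: 2 ≥ 2 is true
  class-rank percentile > 53%: 100 > 53 is true
  community-service hours ≥ 6 hours: 100 ≥ 6 is true
  recommendation letters ≥ 2: 0 ≥ 2 is false
  essay score ≥ 9: 3 ≥ 9 is false
  AP courses completed ≥ 9: 0 ≥ 9 is false
  essay score > 6: 3 > 6 is false
  SAT score = 1119: 1555 == 1119 is false
  community-service hours between 67 hours and 153 hours: 100 in [67, 153] is true
  class-rank percentile > 69%: 100 > 69 is true
  SAT score ≥ 1576: 1555 ≥ 1576 is false
  legacy status: yes → true
Combine:
[1] true OR false = true
[2.1] NOT false = true
[2.2] NOT false = true
[2] true OR true = true
[3.1] NOT false = true
[3] true OR false OR false = true
[4.2] NOT false = true
[4.3] NOT true = false
[4] false OR true OR false = true
[5.2] NOT true = false
[5] true OR false OR false = true
[6.1] NOT false = true
[6.2] NOT false = true
[6] true OR true OR false = true
[7] false OR true = true
[8.2] NOT false = true
[8.3] NOT true = false
[8] true OR true OR false = true
[root] true AND true AND true AND true AND true AND true AND true AND true = true
Overall: true → admitted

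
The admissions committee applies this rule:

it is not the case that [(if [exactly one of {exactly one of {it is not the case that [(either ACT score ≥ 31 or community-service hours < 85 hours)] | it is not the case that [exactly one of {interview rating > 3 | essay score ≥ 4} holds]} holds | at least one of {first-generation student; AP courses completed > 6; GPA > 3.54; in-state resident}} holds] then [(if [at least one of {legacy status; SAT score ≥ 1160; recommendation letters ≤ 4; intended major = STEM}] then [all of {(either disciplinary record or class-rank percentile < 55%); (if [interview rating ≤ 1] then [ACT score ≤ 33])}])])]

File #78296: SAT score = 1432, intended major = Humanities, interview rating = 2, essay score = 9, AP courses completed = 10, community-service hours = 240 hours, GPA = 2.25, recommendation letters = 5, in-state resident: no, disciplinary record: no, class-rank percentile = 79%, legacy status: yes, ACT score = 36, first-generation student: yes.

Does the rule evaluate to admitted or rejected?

Atomic conditions:
  ACT score ≥ 31: 36 ≥ 31 is true
  community-service hours < 85 hours: 240 < 85 is false
  interview rating > 3: 2 > 3 is false
  essay score ≥ 4: 9 ≥ 4 is true
  first-generation student: yes → true
  AP courses completed > 6: 10 > 6 is true
  GPA > 3.54: 2.25 > 3.54 is false
  in-state resident: no → false
  legacy status: yes → true
  SAT score ≥ 1160: 1432 ≥ 1160 is true
  recommendation letters ≤ 4: 5 ≤ 4 is false
  intended major = STEM: Humanities == STEM is false
  disciplinary record: no → false
  class-rank percentile < 55%: 79 < 55 is false
  interview rating ≤ 1: 2 ≤ 1 is false
  ACT score ≤ 33: 36 ≤ 33 is false
Combine:
[1.1.1.1.1] true OR false = true
[1.1.1.1] NOT true = false
[1.1.1.2.1] exactly-one(false, true) = true
[1.1.1.2] NOT true = false
[1.1.1] exactly-one(false, false) = false
[1.1.2] true OR true OR false OR false = true
[1.1] exactly-one(false, true) = true
[1.2.1] true OR true OR false OR false = true
[1.2.2.1] false OR false = false
[1.2.2.2] false → false (antecedent false ⇒ implication holds) = true
[1.2.2] false AND true = false
[1.2] true → false = false
[1] true → false = false
[root] NOT false = true
Overall: true → admitted

Admitted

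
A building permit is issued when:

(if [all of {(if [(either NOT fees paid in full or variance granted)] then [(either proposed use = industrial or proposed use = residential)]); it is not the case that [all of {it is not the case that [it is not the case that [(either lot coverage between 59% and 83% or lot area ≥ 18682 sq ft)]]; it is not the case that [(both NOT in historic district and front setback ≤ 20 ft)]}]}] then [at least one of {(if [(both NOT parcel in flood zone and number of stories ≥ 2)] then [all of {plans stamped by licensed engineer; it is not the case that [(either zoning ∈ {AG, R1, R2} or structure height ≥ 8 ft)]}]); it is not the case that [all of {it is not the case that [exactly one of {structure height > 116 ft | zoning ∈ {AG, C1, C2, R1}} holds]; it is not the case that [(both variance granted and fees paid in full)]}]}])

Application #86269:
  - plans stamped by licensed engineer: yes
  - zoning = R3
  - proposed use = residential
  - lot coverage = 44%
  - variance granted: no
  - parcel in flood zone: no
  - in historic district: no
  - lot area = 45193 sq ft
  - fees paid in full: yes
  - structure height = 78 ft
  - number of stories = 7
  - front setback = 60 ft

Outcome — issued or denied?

Issued

Atomic conditions:
  NOT fees paid in full: yes → false
  variance granted: no → false
  proposed use = industrial: residential == industrial is false
  proposed use = residential: residential == residential is true
  lot coverage between 59% and 83%: 44 in [59, 83] is false
  lot area ≥ 18682 sq ft: 45193 ≥ 18682 is true
  NOT in historic district: no → true
  front setback ≤ 20 ft: 60 ≤ 20 is false
  NOT parcel in flood zone: no → true
  number of stories ≥ 2: 7 ≥ 2 is true
  plans stamped by licensed engineer: yes → true
  zoning ∈ {AG, R1, R2}: R3 is not in the set → false
  structure height ≥ 8 ft: 78 ≥ 8 is true
  structure height > 116 ft: 78 > 116 is false
  zoning ∈ {AG, C1, C2, R1}: R3 is not in the set → false
  fees paid in full: yes → true
Combine:
[1.1.1] false OR false = false
[1.1.2] false OR true = true
[1.1] false → true (antecedent false ⇒ implication holds) = true
[1.2.1.1.1.1] false OR true = true
[1.2.1.1.1] NOT true = false
[1.2.1.1] NOT false = true
[1.2.1.2.1] true AND false = false
[1.2.1.2] NOT false = true
[1.2.1] true AND true = true
[1.2] NOT true = false
[1] true AND false = false
[2.1.1] true AND true = true
[2.1.2.2.1] false OR true = true
[2.1.2.2] NOT true = false
[2.1.2] true AND false = false
[2.1] true → false = false
[2.2.1.1.1] exactly-one(false, false) = false
[2.2.1.1] NOT false = true
[2.2.1.2.1] false AND true = false
[2.2.1.2] NOT false = true
[2.2.1] true AND true = true
[2.2] NOT true = false
[2] false OR false = false
[root] false → false (antecedent false ⇒ implication holds) = true
Overall: true → issued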